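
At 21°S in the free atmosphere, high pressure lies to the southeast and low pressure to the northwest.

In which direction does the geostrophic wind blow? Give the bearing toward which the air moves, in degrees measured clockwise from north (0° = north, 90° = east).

225°

The pressure-gradient force points toward the northwest (bearing 315°).
Geostrophic balance: in the Southern Hemisphere the Coriolis force deflects motion to the left, so the geostrophic wind blows 90° to the left of the pressure-gradient force (low pressure on the right).
Rotating 315° by 90° counterclockwise gives 225° — the wind blows toward the southwest.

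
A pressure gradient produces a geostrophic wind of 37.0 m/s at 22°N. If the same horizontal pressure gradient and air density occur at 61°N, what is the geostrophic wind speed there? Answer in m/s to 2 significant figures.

16 m/s

With the same pressure gradient and density, V_g ∝ 1/f ∝ 1/sin φ.
V₂ = V₁ · sin φ₁ / sin φ₂ = 37.0 × sin 22° / sin 61°
V₂ = 37.0 × 0.3746/0.8746 = 16 m/s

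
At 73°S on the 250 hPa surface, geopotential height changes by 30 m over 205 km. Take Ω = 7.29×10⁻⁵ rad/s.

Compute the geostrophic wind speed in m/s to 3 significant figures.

Coriolis parameter at 73°S:
f = 2Ω sin φ = 2 × 7.29×10⁻⁵ × sin 73° = 1.39×10⁻⁴ s⁻¹
Height gradient: |∂Z/∂n| = 30 m / 205000 m = 1.46×10⁻⁴
On a pressure surface, geostrophic balance gives V_g = (g/f)|∂Z/∂n|:
V_g = 9.81 × 1.46×10⁻⁴ / 1.39×10⁻⁴ = 10.3 m/s

10.3 m/s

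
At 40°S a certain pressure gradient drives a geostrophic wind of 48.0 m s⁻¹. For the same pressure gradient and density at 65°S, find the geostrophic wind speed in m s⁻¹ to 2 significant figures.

34 m s⁻¹

With the same pressure gradient and density, V_g ∝ 1/f ∝ 1/sin φ.
V₂ = V₁ · sin φ₁ / sin φ₂ = 48.0 × sin 40° / sin 65°
V₂ = 48.0 × 0.6428/0.9063 = 34 m s⁻¹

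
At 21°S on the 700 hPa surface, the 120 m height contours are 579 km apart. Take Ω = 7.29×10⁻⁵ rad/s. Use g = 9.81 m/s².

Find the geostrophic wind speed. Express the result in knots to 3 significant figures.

Coriolis parameter at 21°S:
f = 2Ω sin φ = 2 × 7.29×10⁻⁵ × sin 21° = 5.23×10⁻⁵ s⁻¹
Height gradient: |∂Z/∂n| = 120 m / 579000 m = 2.07×10⁻⁴
On a pressure surface, geostrophic balance gives V_g = (g/f)|∂Z/∂n|:
V_g = 9.81 × 2.07×10⁻⁴ / 5.23×10⁻⁵ = 38.9 m/s
Converting: 38.9 m/s × 1.944 = 75.6 knots

75.6 knots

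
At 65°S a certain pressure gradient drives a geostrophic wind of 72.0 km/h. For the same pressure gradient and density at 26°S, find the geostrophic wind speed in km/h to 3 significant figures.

With the same pressure gradient and density, V_g ∝ 1/f ∝ 1/sin φ.
V₂ = V₁ · sin φ₁ / sin φ₂ = 72.0 × sin 65° / sin 26°
V₂ = 72.0 × 0.9063/0.4384 = 149 km/h

149 km/h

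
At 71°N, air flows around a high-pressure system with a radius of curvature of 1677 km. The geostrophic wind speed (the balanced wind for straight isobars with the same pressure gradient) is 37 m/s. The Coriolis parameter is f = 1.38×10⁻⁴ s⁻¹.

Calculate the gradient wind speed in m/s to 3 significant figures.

Around a high, pressure-gradient force acts outward with centrifugal, so Coriolis balances both:
fV = (1/ρ)|∂P/∂n| + V²/R  →  V² − fR·V + fR·V_g = 0
With fR = 1.38×10⁻⁴ × 1677×10³ m = 231 m/s:
V = [fR − √((fR)² − 4 fR V_g)]/2 = [231 − √(231² − 4×231×37)]/2 = 46.2 m/s
Supergeostrophic (V > V_g = 37 m/s), as expected around a high.

46.2 m/s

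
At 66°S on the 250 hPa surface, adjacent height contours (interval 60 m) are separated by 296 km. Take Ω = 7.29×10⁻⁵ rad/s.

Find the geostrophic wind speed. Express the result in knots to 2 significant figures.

29 knots

Coriolis parameter at 66°S:
f = 2Ω sin φ = 2 × 7.29×10⁻⁵ × sin 66° = 1.33×10⁻⁴ s⁻¹
Height gradient: |∂Z/∂n| = 60 m / 296000 m = 2.03×10⁻⁴
On a pressure surface, geostrophic balance gives V_g = (g/f)|∂Z/∂n|:
V_g = 9.81 × 2.03×10⁻⁴ / 1.33×10⁻⁴ = 14.9 m/s
Converting: 14.9 m/s × 1.944 = 29 knots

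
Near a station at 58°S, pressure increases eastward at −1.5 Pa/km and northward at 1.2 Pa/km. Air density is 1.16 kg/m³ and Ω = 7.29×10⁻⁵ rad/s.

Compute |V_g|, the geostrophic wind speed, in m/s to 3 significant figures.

Coriolis parameter at 58°S:
f = 2Ω sin φ = 2 × 7.29×10⁻⁵ × sin 58° = 1.24×10⁻⁴ s⁻¹
In the Southern Hemisphere f is negative: f = −1.24×10⁻⁴ s⁻¹.
Component geostrophic relations (x east, y north):
u_g = −(1/(fρ)) ∂P/∂y,  v_g = (1/(fρ)) ∂P/∂x
u_g = −(1.2×10⁻³)/(−1.24×10⁻⁴ × 1.16) = 8.37 m/s;  v_g = (−1.5×10⁻³)/(−1.24×10⁻⁴ × 1.16) = 10.5 m/s
|V_g| = √(u_g² + v_g²) = 13.4 m/s

13.4 m/s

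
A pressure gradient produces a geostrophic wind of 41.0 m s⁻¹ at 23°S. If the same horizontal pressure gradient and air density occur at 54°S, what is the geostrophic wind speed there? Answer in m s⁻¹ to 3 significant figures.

With the same pressure gradient and density, V_g ∝ 1/f ∝ 1/sin φ.
V₂ = V₁ · sin φ₁ / sin φ₂ = 41.0 × sin 23° / sin 54°
V₂ = 41.0 × 0.3907/0.8090 = 19.8 m s⁻¹

19.8 m s⁻¹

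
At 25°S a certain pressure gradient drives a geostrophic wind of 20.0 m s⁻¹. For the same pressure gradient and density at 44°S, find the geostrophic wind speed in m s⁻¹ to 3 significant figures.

12.2 m s⁻¹

With the same pressure gradient and density, V_g ∝ 1/f ∝ 1/sin φ.
V₂ = V₁ · sin φ₁ / sin φ₂ = 20.0 × sin 25° / sin 44°
V₂ = 20.0 × 0.4226/0.6947 = 12.2 m s⁻¹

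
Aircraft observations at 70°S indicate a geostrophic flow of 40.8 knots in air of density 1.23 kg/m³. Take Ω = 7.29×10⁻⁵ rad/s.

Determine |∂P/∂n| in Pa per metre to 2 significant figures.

Coriolis parameter at 70°S:
f = 2Ω sin φ = 2 × 7.29×10⁻⁵ × sin 70° = 1.37×10⁻⁴ s⁻¹
Wind speed in SI: 40.8 knots = 21.0 m/s
Geostrophic balance rearranged: |∂P/∂n| = f ρ V_g
|∂P/∂n| = 1.37×10⁻⁴ × 1.23 × 21.0 = 3.54×10⁻³ Pa/m

3.5×10⁻³ Pa/m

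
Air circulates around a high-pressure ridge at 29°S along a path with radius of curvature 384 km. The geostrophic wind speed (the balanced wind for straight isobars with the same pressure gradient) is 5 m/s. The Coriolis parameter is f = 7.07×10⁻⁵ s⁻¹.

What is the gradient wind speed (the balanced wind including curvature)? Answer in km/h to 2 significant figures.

24 km/h

Around a high, pressure-gradient force acts outward with centrifugal, so Coriolis balances both:
fV = (1/ρ)|∂P/∂n| + V²/R  →  V² − fR·V + fR·V_g = 0
With fR = 7.07×10⁻⁵ × 384×10³ m = 27.1 m/s:
V = [fR − √((fR)² − 4 fR V_g)]/2 = [27.1 − √(27.1² − 4×27.1×5)]/2 = 6.61 m/s
Supergeostrophic (V > V_g = 5 m/s), as expected around a high.
Converting: 6.61 m/s × 3.6 = 24 km/h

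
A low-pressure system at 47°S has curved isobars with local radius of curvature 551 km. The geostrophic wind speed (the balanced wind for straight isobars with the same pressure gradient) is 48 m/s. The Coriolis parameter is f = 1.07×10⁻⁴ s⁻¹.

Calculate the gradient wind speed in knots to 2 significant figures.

61 knots

Around a low, centrifugal force acts outward with Coriolis, so pressure-gradient force balances both:
(1/ρ)|∂P/∂n| = fV + V²/R  →  V² + fR·V − fR·V_g = 0
With fR = 1.07×10⁻⁴ × 551×10³ m = 59.0 m/s:
V = [−fR + √((fR)² + 4 fR V_g)]/2 = [−59.0 + √(59.0² + 4×59.0×48)]/2 = 31.3 m/s
Subgeostrophic (V < V_g = 48 m/s), as expected around a low.
Converting: 31.3 m/s × 1.944 = 61 knots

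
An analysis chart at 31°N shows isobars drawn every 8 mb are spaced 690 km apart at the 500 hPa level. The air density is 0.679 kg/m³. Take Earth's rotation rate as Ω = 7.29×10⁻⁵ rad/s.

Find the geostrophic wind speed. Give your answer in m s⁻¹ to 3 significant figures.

Coriolis parameter at 31°N:
f = 2Ω sin φ = 2 × 7.29×10⁻⁵ × sin 31° = 7.51×10⁻⁵ s⁻¹
Pressure gradient: |∂P/∂n| = 800 Pa / 690000 m = 1.16×10⁻³ Pa/m
Geostrophic balance (pressure-gradient force = Coriolis force):
V_g = (1/(fρ)) |∂P/∂n| = 1.16×10⁻³ / (7.51×10⁻⁵ × 0.679) = 22.7 m/s

22.7 m s⁻¹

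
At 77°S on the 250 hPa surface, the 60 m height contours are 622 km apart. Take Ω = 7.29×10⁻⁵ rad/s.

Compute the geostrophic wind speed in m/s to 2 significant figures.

Coriolis parameter at 77°S:
f = 2Ω sin φ = 2 × 7.29×10⁻⁵ × sin 77° = 1.42×10⁻⁴ s⁻¹
Height gradient: |∂Z/∂n| = 60 m / 622000 m = 9.65×10⁻⁵
On a pressure surface, geostrophic balance gives V_g = (g/f)|∂Z/∂n|:
V_g = 9.81 × 9.65×10⁻⁵ / 1.42×10⁻⁴ = 6.66 m/s

6.7 m/s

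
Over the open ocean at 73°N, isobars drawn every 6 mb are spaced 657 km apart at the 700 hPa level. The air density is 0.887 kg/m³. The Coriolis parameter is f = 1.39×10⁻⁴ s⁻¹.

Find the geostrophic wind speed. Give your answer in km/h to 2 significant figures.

27 km/h

Pressure gradient: |∂P/∂n| = 600 Pa / 657000 m = 9.13×10⁻⁴ Pa/m
Geostrophic balance (pressure-gradient force = Coriolis force):
V_g = (1/(fρ)) |∂P/∂n| = 9.13×10⁻⁴ / (1.39×10⁻⁴ × 0.887) = 7.41 m/s
Converting: 7.41 m/s × 3.6 = 27 km/h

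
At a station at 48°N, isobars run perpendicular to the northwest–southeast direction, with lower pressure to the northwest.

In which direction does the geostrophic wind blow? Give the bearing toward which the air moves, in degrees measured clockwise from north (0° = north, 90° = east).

045°

The pressure-gradient force points toward the northwest (bearing 315°).
Geostrophic balance: in the Northern Hemisphere the Coriolis force deflects motion to the right, so the geostrophic wind blows 90° to the right of the pressure-gradient force (low pressure on the left).
Rotating 315° by 90° clockwise gives 045° — the wind blows toward the northeast.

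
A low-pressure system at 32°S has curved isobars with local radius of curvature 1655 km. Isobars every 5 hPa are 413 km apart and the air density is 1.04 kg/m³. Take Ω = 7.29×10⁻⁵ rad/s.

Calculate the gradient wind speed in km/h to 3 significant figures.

49.0 km/h

Coriolis parameter at 32°S:
f = 2Ω sin φ = 2 × 7.29×10⁻⁵ × sin 32° = 7.73×10⁻⁵ s⁻¹
Pressure gradient: |∂P/∂n| = 500 Pa / 413000 m = 1.21×10⁻³ Pa/m
Geostrophic speed: V_g = |∂P/∂n|/(fρ) = 1.21×10⁻³/(7.73×10⁻⁵ × 1.04) = 15.1 m/s
Around a low, centrifugal force acts outward with Coriolis, so pressure-gradient force balances both:
(1/ρ)|∂P/∂n| = fV + V²/R  →  V² + fR·V − fR·V_g = 0
With fR = 7.73×10⁻⁵ × 1655×10³ m = 128 m/s:
V = [−fR + √((fR)² + 4 fR V_g)]/2 = [−128 + √(128² + 4×128×15.1)]/2 = 13.6 m/s
Subgeostrophic (V < V_g = 15.1 m/s), as expected around a low.
Converting: 13.6 m/s × 3.6 = 49.0 km/h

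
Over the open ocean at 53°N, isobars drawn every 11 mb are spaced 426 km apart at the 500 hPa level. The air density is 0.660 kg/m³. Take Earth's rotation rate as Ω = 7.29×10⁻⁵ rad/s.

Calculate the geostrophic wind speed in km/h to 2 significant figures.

120 km/h

Coriolis parameter at 53°N:
f = 2Ω sin φ = 2 × 7.29×10⁻⁵ × sin 53° = 1.16×10⁻⁴ s⁻¹
Pressure gradient: |∂P/∂n| = 1100 Pa / 426000 m = 2.58×10⁻³ Pa/m
Geostrophic balance (pressure-gradient force = Coriolis force):
V_g = (1/(fρ)) |∂P/∂n| = 2.58×10⁻³ / (1.16×10⁻⁴ × 0.660) = 33.6 m/s
Converting: 33.6 m/s × 3.6 = 120 km/h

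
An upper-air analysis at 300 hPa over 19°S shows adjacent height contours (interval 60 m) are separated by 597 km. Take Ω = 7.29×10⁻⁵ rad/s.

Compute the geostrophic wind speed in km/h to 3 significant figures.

74.8 km/h

Coriolis parameter at 19°S:
f = 2Ω sin φ = 2 × 7.29×10⁻⁵ × sin 19° = 4.75×10⁻⁵ s⁻¹
Height gradient: |∂Z/∂n| = 60 m / 597000 m = 1.01×10⁻⁴
On a pressure surface, geostrophic balance gives V_g = (g/f)|∂Z/∂n|:
V_g = 9.81 × 1.01×10⁻⁴ / 4.75×10⁻⁵ = 20.8 m/s
Converting: 20.8 m/s × 3.6 = 74.8 km/h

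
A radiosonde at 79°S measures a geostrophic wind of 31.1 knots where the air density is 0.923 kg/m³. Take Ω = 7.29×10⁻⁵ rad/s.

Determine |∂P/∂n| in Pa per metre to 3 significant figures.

Coriolis parameter at 79°S:
f = 2Ω sin φ = 2 × 7.29×10⁻⁵ × sin 79° = 1.43×10⁻⁴ s⁻¹
Wind speed in SI: 31.1 knots = 16.0 m/s
Geostrophic balance rearranged: |∂P/∂n| = f ρ V_g
|∂P/∂n| = 1.43×10⁻⁴ × 0.923 × 16.0 = 2.11×10⁻³ Pa/m

2.11×10⁻³ Pa/m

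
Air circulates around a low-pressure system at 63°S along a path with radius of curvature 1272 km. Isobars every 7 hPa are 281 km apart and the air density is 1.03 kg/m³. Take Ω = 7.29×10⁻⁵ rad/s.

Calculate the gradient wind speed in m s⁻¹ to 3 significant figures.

16.9 m s⁻¹

Coriolis parameter at 63°S:
f = 2Ω sin φ = 2 × 7.29×10⁻⁵ × sin 63° = 1.30×10⁻⁴ s⁻¹
Pressure gradient: |∂P/∂n| = 700 Pa / 281000 m = 2.49×10⁻³ Pa/m
Geostrophic speed: V_g = |∂P/∂n|/(fρ) = 2.49×10⁻³/(1.30×10⁻⁴ × 1.03) = 18.6 m/s
Around a low, centrifugal force acts outward with Coriolis, so pressure-gradient force balances both:
(1/ρ)|∂P/∂n| = fV + V²/R  →  V² + fR·V − fR·V_g = 0
With fR = 1.30×10⁻⁴ × 1272×10³ m = 165 m/s:
V = [−fR + √((fR)² + 4 fR V_g)]/2 = [−165 + √(165² + 4×165×18.6)]/2 = 16.9 m/s
Subgeostrophic (V < V_g = 18.6 m/s), as expected around a low.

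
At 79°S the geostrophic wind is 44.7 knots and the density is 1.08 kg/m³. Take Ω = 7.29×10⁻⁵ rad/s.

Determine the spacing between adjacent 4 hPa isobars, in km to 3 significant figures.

113 km

Coriolis parameter at 79°S:
f = 2Ω sin φ = 2 × 7.29×10⁻⁵ × sin 79° = 1.43×10⁻⁴ s⁻¹
Wind speed in SI: 44.7 knots = 23.0 m/s
Geostrophic balance rearranged: |∂P/∂n| = f ρ V_g
|∂P/∂n| = 1.43×10⁻⁴ × 1.08 × 23.0 = 3.55×10⁻³ Pa/m
Isobar spacing: Δn = ΔP/|∂P/∂n| = 400 Pa / 3.55×10⁻³ Pa/m = 112535 m ≈ 113 km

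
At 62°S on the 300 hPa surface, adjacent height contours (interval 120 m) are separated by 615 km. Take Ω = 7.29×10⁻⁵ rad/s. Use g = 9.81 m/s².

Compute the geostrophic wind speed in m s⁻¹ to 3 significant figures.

Coriolis parameter at 62°S:
f = 2Ω sin φ = 2 × 7.29×10⁻⁵ × sin 62° = 1.29×10⁻⁴ s⁻¹
Height gradient: |∂Z/∂n| = 120 m / 615000 m = 1.95×10⁻⁴
On a pressure surface, geostrophic balance gives V_g = (g/f)|∂Z/∂n|:
V_g = 9.81 × 1.95×10⁻⁴ / 1.29×10⁻⁴ = 14.9 m/s

14.9 m s⁻¹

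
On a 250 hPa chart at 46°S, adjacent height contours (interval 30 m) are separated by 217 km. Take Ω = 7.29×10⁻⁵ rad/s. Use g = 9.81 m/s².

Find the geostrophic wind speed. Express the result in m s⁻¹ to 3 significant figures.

Coriolis parameter at 46°S:
f = 2Ω sin φ = 2 × 7.29×10⁻⁵ × sin 46° = 1.05×10⁻⁴ s⁻¹
Height gradient: |∂Z/∂n| = 30 m / 217000 m = 1.38×10⁻⁴
On a pressure surface, geostrophic balance gives V_g = (g/f)|∂Z/∂n|:
V_g = 9.81 × 1.38×10⁻⁴ / 1.05×10⁻⁴ = 12.9 m/s

12.9 m s⁻¹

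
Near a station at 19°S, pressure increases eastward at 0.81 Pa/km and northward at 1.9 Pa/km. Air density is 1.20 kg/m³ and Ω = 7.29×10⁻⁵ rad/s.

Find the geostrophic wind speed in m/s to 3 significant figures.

36.3 m/s

Coriolis parameter at 19°S:
f = 2Ω sin φ = 2 × 7.29×10⁻⁵ × sin 19° = 4.75×10⁻⁵ s⁻¹
In the Southern Hemisphere f is negative: f = −4.75×10⁻⁵ s⁻¹.
Component geostrophic relations (x east, y north):
u_g = −(1/(fρ)) ∂P/∂y,  v_g = (1/(fρ)) ∂P/∂x
u_g = −(1.9×10⁻³)/(−4.75×10⁻⁵ × 1.20) = 33.4 m/s;  v_g = (0.81×10⁻³)/(−4.75×10⁻⁵ × 1.20) = −14.2 m/s
|V_g| = √(u_g² + v_g²) = 36.3 m/s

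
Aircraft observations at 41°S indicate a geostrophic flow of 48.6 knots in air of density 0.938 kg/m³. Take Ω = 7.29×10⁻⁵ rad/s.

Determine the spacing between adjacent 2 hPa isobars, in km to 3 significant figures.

Coriolis parameter at 41°S:
f = 2Ω sin φ = 2 × 7.29×10⁻⁵ × sin 41° = 9.57×10⁻⁵ s⁻¹
Wind speed in SI: 48.6 knots = 25.0 m/s
Geostrophic balance rearranged: |∂P/∂n| = f ρ V_g
|∂P/∂n| = 9.57×10⁻⁵ × 0.938 × 25.0 = 2.24×10⁻³ Pa/m
Isobar spacing: Δn = ΔP/|∂P/∂n| = 200 Pa / 2.24×10⁻³ Pa/m = 89156 m ≈ 89.2 km

89.2 km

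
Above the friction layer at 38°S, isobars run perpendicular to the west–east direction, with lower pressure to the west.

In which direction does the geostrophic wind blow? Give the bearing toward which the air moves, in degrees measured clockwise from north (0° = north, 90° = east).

180°

The pressure-gradient force points toward the west (bearing 270°).
Geostrophic balance: in the Southern Hemisphere the Coriolis force deflects motion to the left, so the geostrophic wind blows 90° to the left of the pressure-gradient force (low pressure on the right).
Rotating 270° by 90° counterclockwise gives 180° — the wind blows toward the south.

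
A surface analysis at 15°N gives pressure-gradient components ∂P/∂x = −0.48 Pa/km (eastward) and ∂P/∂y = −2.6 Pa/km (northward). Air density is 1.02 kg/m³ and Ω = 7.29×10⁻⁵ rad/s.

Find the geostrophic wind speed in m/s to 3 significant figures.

Coriolis parameter at 15°N:
f = 2Ω sin φ = 2 × 7.29×10⁻⁵ × sin 15° = 3.77×10⁻⁵ s⁻¹
Component geostrophic relations (x east, y north):
u_g = −(1/(fρ)) ∂P/∂y,  v_g = (1/(fρ)) ∂P/∂x
u_g = −(−2.6×10⁻³)/(3.77×10⁻⁵ × 1.02) = 67.5 m/s;  v_g = (−0.48×10⁻³)/(3.77×10⁻⁵ × 1.02) = −12.5 m/s
|V_g| = √(u_g² + v_g²) = 68.7 m/s

68.7 m/s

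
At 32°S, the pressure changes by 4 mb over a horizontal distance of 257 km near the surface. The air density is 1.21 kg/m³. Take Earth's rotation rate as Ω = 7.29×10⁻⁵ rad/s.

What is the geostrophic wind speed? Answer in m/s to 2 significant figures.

17 m/s

Coriolis parameter at 32°S:
f = 2Ω sin φ = 2 × 7.29×10⁻⁵ × sin 32° = 7.73×10⁻⁵ s⁻¹
Pressure gradient: |∂P/∂n| = 400 Pa / 257000 m = 1.56×10⁻³ Pa/m
Geostrophic balance (pressure-gradient force = Coriolis force):
V_g = (1/(fρ)) |∂P/∂n| = 1.56×10⁻³ / (7.73×10⁻⁵ × 1.21) = 16.6 m/s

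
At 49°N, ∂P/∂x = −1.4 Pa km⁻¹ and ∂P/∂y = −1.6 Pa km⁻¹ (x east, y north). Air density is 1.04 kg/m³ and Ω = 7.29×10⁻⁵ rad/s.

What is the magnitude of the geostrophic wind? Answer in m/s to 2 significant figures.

Coriolis parameter at 49°N:
f = 2Ω sin φ = 2 × 7.29×10⁻⁵ × sin 49° = 1.10×10⁻⁴ s⁻¹
Component geostrophic relations (x east, y north):
u_g = −(1/(fρ)) ∂P/∂y,  v_g = (1/(fρ)) ∂P/∂x
u_g = −(−1.6×10⁻³)/(1.10×10⁻⁴ × 1.04) = 14.0 m/s;  v_g = (−1.4×10⁻³)/(1.10×10⁻⁴ × 1.04) = −12.2 m/s
|V_g| = √(u_g² + v_g²) = 18.6 m/s

19 m/s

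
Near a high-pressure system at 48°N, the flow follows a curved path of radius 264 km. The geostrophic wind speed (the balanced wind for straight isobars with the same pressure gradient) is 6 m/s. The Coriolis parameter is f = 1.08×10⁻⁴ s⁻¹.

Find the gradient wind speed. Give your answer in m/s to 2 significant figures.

Around a high, pressure-gradient force acts outward with centrifugal, so Coriolis balances both:
fV = (1/ρ)|∂P/∂n| + V²/R  →  V² − fR·V + fR·V_g = 0
With fR = 1.08×10⁻⁴ × 264×10³ m = 28.5 m/s:
V = [fR − √((fR)² − 4 fR V_g)]/2 = [28.5 − √(28.5² − 4×28.5×6)]/2 = 8.58 m/s
Supergeostrophic (V > V_g = 6 m/s), as expected around a high.

8.6 m/s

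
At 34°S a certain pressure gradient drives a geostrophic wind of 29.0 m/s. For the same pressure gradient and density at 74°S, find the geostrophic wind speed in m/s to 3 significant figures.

16.9 m/s

With the same pressure gradient and density, V_g ∝ 1/f ∝ 1/sin φ.
V₂ = V₁ · sin φ₁ / sin φ₂ = 29.0 × sin 34° / sin 74°
V₂ = 29.0 × 0.5592/0.9613 = 16.9 m/s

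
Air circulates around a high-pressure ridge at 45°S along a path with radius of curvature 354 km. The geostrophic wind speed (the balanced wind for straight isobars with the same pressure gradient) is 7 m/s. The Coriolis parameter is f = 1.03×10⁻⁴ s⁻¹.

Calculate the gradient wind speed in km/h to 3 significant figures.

Around a high, pressure-gradient force acts outward with centrifugal, so Coriolis balances both:
fV = (1/ρ)|∂P/∂n| + V²/R  →  V² − fR·V + fR·V_g = 0
With fR = 1.03×10⁻⁴ × 354×10³ m = 36.5 m/s:
V = [fR − √((fR)² − 4 fR V_g)]/2 = [36.5 − √(36.5² − 4×36.5×7)]/2 = 9.45 m/s
Supergeostrophic (V > V_g = 7 m/s), as expected around a high.
Converting: 9.45 m/s × 3.6 = 34.0 km/h

34.0 km/h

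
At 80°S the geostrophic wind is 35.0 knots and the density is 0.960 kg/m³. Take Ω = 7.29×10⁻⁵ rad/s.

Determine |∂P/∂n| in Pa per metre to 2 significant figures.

2.5×10⁻³ Pa/m

Coriolis parameter at 80°S:
f = 2Ω sin φ = 2 × 7.29×10⁻⁵ × sin 80° = 1.44×10⁻⁴ s⁻¹
Wind speed in SI: 35.0 knots = 18.0 m/s
Geostrophic balance rearranged: |∂P/∂n| = f ρ V_g
|∂P/∂n| = 1.44×10⁻⁴ × 0.960 × 18.0 = 2.48×10⁻³ Pa/m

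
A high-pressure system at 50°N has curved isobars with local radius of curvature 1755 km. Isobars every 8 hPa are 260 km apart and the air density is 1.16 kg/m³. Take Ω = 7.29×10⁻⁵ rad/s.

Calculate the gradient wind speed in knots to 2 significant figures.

Coriolis parameter at 50°N:
f = 2Ω sin φ = 2 × 7.29×10⁻⁵ × sin 50° = 1.12×10⁻⁴ s⁻¹
Pressure gradient: |∂P/∂n| = 800 Pa / 260000 m = 3.08×10⁻³ Pa/m
Geostrophic speed: V_g = |∂P/∂n|/(fρ) = 3.08×10⁻³/(1.12×10⁻⁴ × 1.16) = 23.7 m/s
Around a high, pressure-gradient force acts outward with centrifugal, so Coriolis balances both:
fV = (1/ρ)|∂P/∂n| + V²/R  →  V² − fR·V + fR·V_g = 0
With fR = 1.12×10⁻⁴ × 1755×10³ m = 196 m/s:
V = [fR − √((fR)² − 4 fR V_g)]/2 = [196 − √(196² − 4×196×23.7)]/2 = 27.6 m/s
Supergeostrophic (V > V_g = 23.7 m/s), as expected around a high.
Converting: 27.6 m/s × 1.944 = 54 knots

54 knots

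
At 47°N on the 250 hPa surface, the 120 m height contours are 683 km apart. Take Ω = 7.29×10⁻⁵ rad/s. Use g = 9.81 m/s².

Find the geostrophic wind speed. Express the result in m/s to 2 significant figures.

16 m/s

Coriolis parameter at 47°N:
f = 2Ω sin φ = 2 × 7.29×10⁻⁵ × sin 47° = 1.07×10⁻⁴ s⁻¹
Height gradient: |∂Z/∂n| = 120 m / 683000 m = 1.76×10⁻⁴
On a pressure surface, geostrophic balance gives V_g = (g/f)|∂Z/∂n|:
V_g = 9.81 × 1.76×10⁻⁴ / 1.07×10⁻⁴ = 16.2 m/s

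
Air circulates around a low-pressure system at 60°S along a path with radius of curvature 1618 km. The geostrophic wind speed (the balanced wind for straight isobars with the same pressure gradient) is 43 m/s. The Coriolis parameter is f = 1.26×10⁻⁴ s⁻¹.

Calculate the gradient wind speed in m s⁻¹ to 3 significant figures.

Around a low, centrifugal force acts outward with Coriolis, so pressure-gradient force balances both:
(1/ρ)|∂P/∂n| = fV + V²/R  →  V² + fR·V − fR·V_g = 0
With fR = 1.26×10⁻⁴ × 1618×10³ m = 204 m/s:
V = [−fR + √((fR)² + 4 fR V_g)]/2 = [−204 + √(204² + 4×204×43)]/2 = 36.5 m/s
Subgeostrophic (V < V_g = 43 m/s), as expected around a low.

36.5 m s⁻¹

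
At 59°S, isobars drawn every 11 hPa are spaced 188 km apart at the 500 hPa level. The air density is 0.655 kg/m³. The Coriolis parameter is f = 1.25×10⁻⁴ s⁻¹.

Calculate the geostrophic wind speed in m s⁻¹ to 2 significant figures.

Pressure gradient: |∂P/∂n| = 1100 Pa / 188000 m = 5.85×10⁻³ Pa/m
Geostrophic balance (pressure-gradient force = Coriolis force):
V_g = (1/(fρ)) |∂P/∂n| = 5.85×10⁻³ / (1.25×10⁻⁴ × 0.655) = 71.5 m/s

71 m s⁻¹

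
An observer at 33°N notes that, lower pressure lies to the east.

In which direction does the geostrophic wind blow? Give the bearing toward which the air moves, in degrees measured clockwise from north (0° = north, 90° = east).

The pressure-gradient force points toward the east (bearing 090°).
Geostrophic balance: in the Northern Hemisphere the Coriolis force deflects motion to the right, so the geostrophic wind blows 90° to the right of the pressure-gradient force (low pressure on the left).
Rotating 090° by 90° clockwise gives 180° — the wind blows toward the south.

180°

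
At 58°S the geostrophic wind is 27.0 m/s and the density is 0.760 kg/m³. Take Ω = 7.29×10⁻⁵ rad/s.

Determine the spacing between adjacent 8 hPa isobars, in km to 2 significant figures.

320 km

Coriolis parameter at 58°S:
f = 2Ω sin φ = 2 × 7.29×10⁻⁵ × sin 58° = 1.24×10⁻⁴ s⁻¹
Geostrophic balance rearranged: |∂P/∂n| = f ρ V_g
|∂P/∂n| = 1.24×10⁻⁴ × 0.760 × 27.0 = 2.54×10⁻³ Pa/m
Isobar spacing: Δn = ΔP/|∂P/∂n| = 800 Pa / 2.54×10⁻³ Pa/m = 315308 m ≈ 320 km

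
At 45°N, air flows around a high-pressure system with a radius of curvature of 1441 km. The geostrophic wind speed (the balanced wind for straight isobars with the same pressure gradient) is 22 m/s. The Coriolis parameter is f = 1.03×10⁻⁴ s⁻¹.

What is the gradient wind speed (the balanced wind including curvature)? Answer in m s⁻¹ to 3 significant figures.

26.9 m s⁻¹

Around a high, pressure-gradient force acts outward with centrifugal, so Coriolis balances both:
fV = (1/ρ)|∂P/∂n| + V²/R  →  V² − fR·V + fR·V_g = 0
With fR = 1.03×10⁻⁴ × 1441×10³ m = 148 m/s:
V = [fR − √((fR)² − 4 fR V_g)]/2 = [148 − √(148² − 4×148×22)]/2 = 26.9 m/s
Supergeostrophic (V > V_g = 22 m/s), as expected around a high.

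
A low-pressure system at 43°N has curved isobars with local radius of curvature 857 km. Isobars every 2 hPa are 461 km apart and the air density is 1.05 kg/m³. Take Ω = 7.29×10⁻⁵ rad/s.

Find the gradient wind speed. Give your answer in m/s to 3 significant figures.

Coriolis parameter at 43°N:
f = 2Ω sin φ = 2 × 7.29×10⁻⁵ × sin 43° = 9.94×10⁻⁵ s⁻¹
Pressure gradient: |∂P/∂n| = 200 Pa / 461000 m = 4.34×10⁻⁴ Pa/m
Geostrophic speed: V_g = |∂P/∂n|/(fρ) = 4.34×10⁻⁴/(9.94×10⁻⁵ × 1.05) = 4.16 m/s
Around a low, centrifugal force acts outward with Coriolis, so pressure-gradient force balances both:
(1/ρ)|∂P/∂n| = fV + V²/R  →  V² + fR·V − fR·V_g = 0
With fR = 9.94×10⁻⁵ × 857×10³ m = 85.2 m/s:
V = [−fR + √((fR)² + 4 fR V_g)]/2 = [−85.2 + √(85.2² + 4×85.2×4.16)]/2 = 3.97 m/s
Subgeostrophic (V < V_g = 4.16 m/s), as expected around a low.

3.97 m/s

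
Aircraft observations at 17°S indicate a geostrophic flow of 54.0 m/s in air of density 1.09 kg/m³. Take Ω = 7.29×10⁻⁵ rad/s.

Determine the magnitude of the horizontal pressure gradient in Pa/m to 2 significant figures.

Coriolis parameter at 17°S:
f = 2Ω sin φ = 2 × 7.29×10⁻⁵ × sin 17° = 4.26×10⁻⁵ s⁻¹
Geostrophic balance rearranged: |∂P/∂n| = f ρ V_g
|∂P/∂n| = 4.26×10⁻⁵ × 1.09 × 54.0 = 2.51×10⁻³ Pa/m

2.5×10⁻³ Pa/m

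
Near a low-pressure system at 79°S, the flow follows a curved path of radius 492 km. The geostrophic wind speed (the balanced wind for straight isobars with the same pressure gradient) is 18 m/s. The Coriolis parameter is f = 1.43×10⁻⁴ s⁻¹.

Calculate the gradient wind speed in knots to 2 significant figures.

29 knots

Around a low, centrifugal force acts outward with Coriolis, so pressure-gradient force balances both:
(1/ρ)|∂P/∂n| = fV + V²/R  →  V² + fR·V − fR·V_g = 0
With fR = 1.43×10⁻⁴ × 492×10³ m = 70.4 m/s:
V = [−fR + √((fR)² + 4 fR V_g)]/2 = [−70.4 + √(70.4² + 4×70.4×18)]/2 = 14.9 m/s
Subgeostrophic (V < V_g = 18 m/s), as expected around a low.
Converting: 14.9 m/s × 1.944 = 29 knots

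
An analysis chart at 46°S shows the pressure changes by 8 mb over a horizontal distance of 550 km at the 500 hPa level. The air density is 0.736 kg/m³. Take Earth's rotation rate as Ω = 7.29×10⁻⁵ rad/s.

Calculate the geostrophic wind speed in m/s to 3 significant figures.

Coriolis parameter at 46°S:
f = 2Ω sin φ = 2 × 7.29×10⁻⁵ × sin 46° = 1.05×10⁻⁴ s⁻¹
Pressure gradient: |∂P/∂n| = 800 Pa / 550000 m = 1.45×10⁻³ Pa/m
Geostrophic balance (pressure-gradient force = Coriolis force):
V_g = (1/(fρ)) |∂P/∂n| = 1.45×10⁻³ / (1.05×10⁻⁴ × 0.736) = 18.8 m/s

18.8 m/s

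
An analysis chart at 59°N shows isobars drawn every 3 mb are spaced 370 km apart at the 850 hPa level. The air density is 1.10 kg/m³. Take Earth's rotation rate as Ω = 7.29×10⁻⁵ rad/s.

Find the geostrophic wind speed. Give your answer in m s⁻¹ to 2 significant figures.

Coriolis parameter at 59°N:
f = 2Ω sin φ = 2 × 7.29×10⁻⁵ × sin 59° = 1.25×10⁻⁴ s⁻¹
Pressure gradient: |∂P/∂n| = 300 Pa / 370000 m = 8.11×10⁻⁴ Pa/m
Geostrophic balance (pressure-gradient force = Coriolis force):
V_g = (1/(fρ)) |∂P/∂n| = 8.11×10⁻⁴ / (1.25×10⁻⁴ × 1.10) = 5.90 m/s

5.9 m s⁻¹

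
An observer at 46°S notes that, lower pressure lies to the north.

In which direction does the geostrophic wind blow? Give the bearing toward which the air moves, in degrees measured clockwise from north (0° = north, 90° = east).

The pressure-gradient force points toward the north (bearing 000°).
Geostrophic balance: in the Southern Hemisphere the Coriolis force deflects motion to the left, so the geostrophic wind blows 90° to the left of the pressure-gradient force (low pressure on the right).
Rotating 000° by 90° counterclockwise gives 270° — the wind blows toward the west.

270°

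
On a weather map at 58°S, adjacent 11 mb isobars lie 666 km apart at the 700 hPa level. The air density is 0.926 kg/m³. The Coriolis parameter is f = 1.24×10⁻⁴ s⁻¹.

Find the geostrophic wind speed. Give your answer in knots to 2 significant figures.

28 knots

Pressure gradient: |∂P/∂n| = 1100 Pa / 666000 m = 1.65×10⁻³ Pa/m
Geostrophic balance (pressure-gradient force = Coriolis force):
V_g = (1/(fρ)) |∂P/∂n| = 1.65×10⁻³ / (1.24×10⁻⁴ × 0.926) = 14.4 m/s
Converting: 14.4 m/s × 1.944 = 28 knots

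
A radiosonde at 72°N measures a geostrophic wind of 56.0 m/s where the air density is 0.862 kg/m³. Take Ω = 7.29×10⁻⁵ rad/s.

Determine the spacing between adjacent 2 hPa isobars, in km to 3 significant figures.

29.9 km

Coriolis parameter at 72°N:
f = 2Ω sin φ = 2 × 7.29×10⁻⁵ × sin 72° = 1.39×10⁻⁴ s⁻¹
Geostrophic balance rearranged: |∂P/∂n| = f ρ V_g
|∂P/∂n| = 1.39×10⁻⁴ × 0.862 × 56.0 = 6.69×10⁻³ Pa/m
Isobar spacing: Δn = ΔP/|∂P/∂n| = 200 Pa / 6.69×10⁻³ Pa/m = 29879 m ≈ 29.9 km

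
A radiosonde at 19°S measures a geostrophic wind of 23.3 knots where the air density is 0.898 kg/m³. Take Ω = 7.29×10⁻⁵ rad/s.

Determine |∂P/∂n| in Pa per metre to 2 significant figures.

5.1×10⁻⁴ Pa/m

Coriolis parameter at 19°S:
f = 2Ω sin φ = 2 × 7.29×10⁻⁵ × sin 19° = 4.75×10⁻⁵ s⁻¹
Wind speed in SI: 23.3 knots = 12.0 m/s
Geostrophic balance rearranged: |∂P/∂n| = f ρ V_g
|∂P/∂n| = 4.75×10⁻⁵ × 0.898 × 12.0 = 5.11×10⁻⁴ Pa/m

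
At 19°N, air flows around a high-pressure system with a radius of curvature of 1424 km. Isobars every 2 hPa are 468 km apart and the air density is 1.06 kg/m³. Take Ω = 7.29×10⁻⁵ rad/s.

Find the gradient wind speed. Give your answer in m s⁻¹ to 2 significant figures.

Coriolis parameter at 19°N:
f = 2Ω sin φ = 2 × 7.29×10⁻⁵ × sin 19° = 4.75×10⁻⁵ s⁻¹
Pressure gradient: |∂P/∂n| = 200 Pa / 468000 m = 4.27×10⁻⁴ Pa/m
Geostrophic speed: V_g = |∂P/∂n|/(fρ) = 4.27×10⁻⁴/(4.75×10⁻⁵ × 1.06) = 8.49 m/s
Around a high, pressure-gradient force acts outward with centrifugal, so Coriolis balances both:
fV = (1/ρ)|∂P/∂n| + V²/R  →  V² − fR·V + fR·V_g = 0
With fR = 4.75×10⁻⁵ × 1424×10³ m = 67.6 m/s:
V = [fR − √((fR)² − 4 fR V_g)]/2 = [67.6 − √(67.6² − 4×67.6×8.49)]/2 = 9.96 m/s
Supergeostrophic (V > V_g = 8.49 m/s), as expected around a high.

10.0 m s⁻¹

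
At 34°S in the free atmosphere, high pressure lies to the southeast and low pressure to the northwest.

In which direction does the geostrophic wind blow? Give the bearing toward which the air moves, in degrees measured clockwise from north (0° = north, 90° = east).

225°

The pressure-gradient force points toward the northwest (bearing 315°).
Geostrophic balance: in the Southern Hemisphere the Coriolis force deflects motion to the left, so the geostrophic wind blows 90° to the left of the pressure-gradient force (low pressure on the right).
Rotating 315° by 90° counterclockwise gives 225° — the wind blows toward the southwest.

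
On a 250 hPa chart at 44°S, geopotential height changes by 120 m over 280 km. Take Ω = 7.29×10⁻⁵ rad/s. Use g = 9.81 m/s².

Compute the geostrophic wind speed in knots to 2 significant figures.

81 knots

Coriolis parameter at 44°S:
f = 2Ω sin φ = 2 × 7.29×10⁻⁵ × sin 44° = 1.01×10⁻⁴ s⁻¹
Height gradient: |∂Z/∂n| = 120 m / 280000 m = 4.29×10⁻⁴
On a pressure surface, geostrophic balance gives V_g = (g/f)|∂Z/∂n|:
V_g = 9.81 × 4.29×10⁻⁴ / 1.01×10⁻⁴ = 41.5 m/s
Converting: 41.5 m/s × 1.944 = 81 knots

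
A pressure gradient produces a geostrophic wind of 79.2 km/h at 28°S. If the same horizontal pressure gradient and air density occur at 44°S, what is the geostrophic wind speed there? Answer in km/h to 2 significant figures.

54 km/h

With the same pressure gradient and density, V_g ∝ 1/f ∝ 1/sin φ.
V₂ = V₁ · sin φ₁ / sin φ₂ = 79.2 × sin 28° / sin 44°
V₂ = 79.2 × 0.4695/0.6947 = 54 km/h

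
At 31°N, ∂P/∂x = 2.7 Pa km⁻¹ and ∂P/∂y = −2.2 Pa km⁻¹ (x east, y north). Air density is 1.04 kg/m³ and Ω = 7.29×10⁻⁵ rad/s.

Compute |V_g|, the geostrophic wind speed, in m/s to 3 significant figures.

44.6 m/s

Coriolis parameter at 31°N:
f = 2Ω sin φ = 2 × 7.29×10⁻⁵ × sin 31° = 7.51×10⁻⁵ s⁻¹
Component geostrophic relations (x east, y north):
u_g = −(1/(fρ)) ∂P/∂y,  v_g = (1/(fρ)) ∂P/∂x
u_g = −(−2.2×10⁻³)/(7.51×10⁻⁵ × 1.04) = 28.2 m/s;  v_g = (2.7×10⁻³)/(7.51×10⁻⁵ × 1.04) = 34.6 m/s
|V_g| = √(u_g² + v_g²) = 44.6 m/s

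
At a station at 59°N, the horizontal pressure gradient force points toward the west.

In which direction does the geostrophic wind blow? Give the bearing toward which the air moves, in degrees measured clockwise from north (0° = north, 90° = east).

The pressure-gradient force points toward the west (bearing 270°).
Geostrophic balance: in the Northern Hemisphere the Coriolis force deflects motion to the right, so the geostrophic wind blows 90° to the right of the pressure-gradient force (low pressure on the left).
Rotating 270° by 90° clockwise gives 000° — the wind blows toward the north.

000°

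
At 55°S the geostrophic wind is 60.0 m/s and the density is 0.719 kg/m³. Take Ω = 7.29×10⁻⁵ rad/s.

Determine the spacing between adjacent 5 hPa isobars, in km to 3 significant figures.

Coriolis parameter at 55°S:
f = 2Ω sin φ = 2 × 7.29×10⁻⁵ × sin 55° = 1.19×10⁻⁴ s⁻¹
Geostrophic balance rearranged: |∂P/∂n| = f ρ V_g
|∂P/∂n| = 1.19×10⁻⁴ × 0.719 × 60.0 = 5.15×10⁻³ Pa/m
Isobar spacing: Δn = ΔP/|∂P/∂n| = 500 Pa / 5.15×10⁻³ Pa/m = 97044 m ≈ 97.0 km

97.0 km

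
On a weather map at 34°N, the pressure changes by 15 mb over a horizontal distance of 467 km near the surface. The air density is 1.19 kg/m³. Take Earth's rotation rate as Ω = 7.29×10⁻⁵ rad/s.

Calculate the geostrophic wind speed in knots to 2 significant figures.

64 knots

Coriolis parameter at 34°N:
f = 2Ω sin φ = 2 × 7.29×10⁻⁵ × sin 34° = 8.15×10⁻⁵ s⁻¹
Pressure gradient: |∂P/∂n| = 1500 Pa / 467000 m = 3.21×10⁻³ Pa/m
Geostrophic balance (pressure-gradient force = Coriolis force):
V_g = (1/(fρ)) |∂P/∂n| = 3.21×10⁻³ / (8.15×10⁻⁵ × 1.19) = 33.1 m/s
Converting: 33.1 m/s × 1.944 = 64 knots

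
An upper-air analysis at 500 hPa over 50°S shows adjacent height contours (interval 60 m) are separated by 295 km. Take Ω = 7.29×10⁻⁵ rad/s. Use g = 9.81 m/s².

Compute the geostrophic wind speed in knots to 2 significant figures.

35 knots

Coriolis parameter at 50°S:
f = 2Ω sin φ = 2 × 7.29×10⁻⁵ × sin 50° = 1.12×10⁻⁴ s⁻¹
Height gradient: |∂Z/∂n| = 60 m / 295000 m = 2.03×10⁻⁴
On a pressure surface, geostrophic balance gives V_g = (g/f)|∂Z/∂n|:
V_g = 9.81 × 2.03×10⁻⁴ / 1.12×10⁻⁴ = 17.9 m/s
Converting: 17.9 m/s × 1.944 = 35 knots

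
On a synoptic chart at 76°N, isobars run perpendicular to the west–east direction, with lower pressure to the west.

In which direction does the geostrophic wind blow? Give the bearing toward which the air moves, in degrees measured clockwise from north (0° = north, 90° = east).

000°

The pressure-gradient force points toward the west (bearing 270°).
Geostrophic balance: in the Northern Hemisphere the Coriolis force deflects motion to the right, so the geostrophic wind blows 90° to the right of the pressure-gradient force (low pressure on the left).
Rotating 270° by 90° clockwise gives 000° — the wind blows toward the north.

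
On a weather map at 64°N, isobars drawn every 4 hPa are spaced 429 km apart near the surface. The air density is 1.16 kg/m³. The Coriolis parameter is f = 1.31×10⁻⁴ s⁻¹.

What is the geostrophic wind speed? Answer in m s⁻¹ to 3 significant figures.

Pressure gradient: |∂P/∂n| = 400 Pa / 429000 m = 9.32×10⁻⁴ Pa/m
Geostrophic balance (pressure-gradient force = Coriolis force):
V_g = (1/(fρ)) |∂P/∂n| = 9.32×10⁻⁴ / (1.31×10⁻⁴ × 1.16) = 6.14 m/s

6.14 m s⁻¹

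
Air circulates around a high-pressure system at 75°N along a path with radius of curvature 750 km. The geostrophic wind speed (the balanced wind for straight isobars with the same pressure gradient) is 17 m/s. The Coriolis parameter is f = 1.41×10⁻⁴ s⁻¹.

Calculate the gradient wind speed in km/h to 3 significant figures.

Around a high, pressure-gradient force acts outward with centrifugal, so Coriolis balances both:
fV = (1/ρ)|∂P/∂n| + V²/R  →  V² − fR·V + fR·V_g = 0
With fR = 1.41×10⁻⁴ × 750×10³ m = 106 m/s:
V = [fR − √((fR)² − 4 fR V_g)]/2 = [106 − √(106² − 4×106×17)]/2 = 21.3 m/s
Supergeostrophic (V > V_g = 17 m/s), as expected around a high.
Converting: 21.3 m/s × 3.6 = 76.6 km/h

76.6 km/h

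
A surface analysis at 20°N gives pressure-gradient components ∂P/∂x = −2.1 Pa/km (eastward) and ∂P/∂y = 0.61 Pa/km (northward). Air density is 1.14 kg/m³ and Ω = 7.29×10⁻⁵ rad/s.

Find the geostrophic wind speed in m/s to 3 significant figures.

38.5 m/s

Coriolis parameter at 20°N:
f = 2Ω sin φ = 2 × 7.29×10⁻⁵ × sin 20° = 4.99×10⁻⁵ s⁻¹
Component geostrophic relations (x east, y north):
u_g = −(1/(fρ)) ∂P/∂y,  v_g = (1/(fρ)) ∂P/∂x
u_g = −(0.61×10⁻³)/(4.99×10⁻⁵ × 1.14) = −10.7 m/s;  v_g = (−2.1×10⁻³)/(4.99×10⁻⁵ × 1.14) = −36.9 m/s
|V_g| = √(u_g² + v_g²) = 38.5 m/s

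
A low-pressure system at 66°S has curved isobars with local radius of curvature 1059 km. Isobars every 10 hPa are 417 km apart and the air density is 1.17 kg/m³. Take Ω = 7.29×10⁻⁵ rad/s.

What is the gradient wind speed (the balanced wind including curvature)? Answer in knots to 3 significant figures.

Coriolis parameter at 66°S:
f = 2Ω sin φ = 2 × 7.29×10⁻⁵ × sin 66° = 1.33×10⁻⁴ s⁻¹
Pressure gradient: |∂P/∂n| = 1000 Pa / 417000 m = 2.40×10⁻³ Pa/m
Geostrophic speed: V_g = |∂P/∂n|/(fρ) = 2.40×10⁻³/(1.33×10⁻⁴ × 1.17) = 15.4 m/s
Around a low, centrifugal force acts outward with Coriolis, so pressure-gradient force balances both:
(1/ρ)|∂P/∂n| = fV + V²/R  →  V² + fR·V − fR·V_g = 0
With fR = 1.33×10⁻⁴ × 1059×10³ m = 141 m/s:
V = [−fR + √((fR)² + 4 fR V_g)]/2 = [−141 + √(141² + 4×141×15.4)]/2 = 14 m/s
Subgeostrophic (V < V_g = 15.4 m/s), as expected around a low.
Converting: 14 m/s × 1.944 = 27.2 knots

27.2 knots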